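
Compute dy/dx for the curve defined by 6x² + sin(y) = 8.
Differentiate the relation implicitly: treat y = y(x) and apply the chain rule, so every y-derivative picks up a y' = dy/dx factor.

With everything moved to the left-hand side, differentiate term by term:
  d/dx[6x^2] = 12x
  d/dx[sin(y)] = y'·cos(y)
  d/dx[-8] = 0

Separating the contributions that come from x directly and those that come through y:
  without y':      12x
  multiplying y':  cos(y)

so (12x) + (cos(y))·y' = 0, and therefore
  dy/dx = -(12x)/(cos(y)) = -12x/cos(y)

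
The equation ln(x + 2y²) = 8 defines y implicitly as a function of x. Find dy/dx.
Take d/dx of both sides. Since y is implicitly a function of x, the chain rule attaches a y' = dy/dx factor whenever we differentiate through y.

Set F(x, y) = (left side) − (right side), so the curve is F = 0. Differentiating each term of F:
  d/dx[ln(x + 2y^2)] = (4y·y' + 1)/(x + 2y^2)
  d/dx[-8] = 0

Collecting, the y'-free part is the partial derivative in x and the y' coefficient is the partial derivative in y:
  ∂F/∂x = 1/(x + 2y^2)
  ∂F/∂y = 4y/(x + 2y^2)

so d/dx[F(x, y(x))] = ∂F/∂x + (∂F/∂y)·y' = 0. Rearranging,
  dy/dx = -(∂F/∂x)/(∂F/∂y) = -(1/(x + 2y^2))/(4y/(x + 2y^2)) = -1/(4y)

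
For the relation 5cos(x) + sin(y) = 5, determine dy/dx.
Differentiate both sides with respect to x, treating y as y(x). By the chain rule, any term containing y contributes a factor of y' = dy/dx when we differentiate it.

Move every term to one side and write the relation as F(x, y) = 0. Term by term,
  d/dx[sin(y)] = y'·cos(y)
  d/dx[5cos(x)] = -5sin(x)
  d/dx[-5] = 0

The pieces without y' make up ∂F/∂x and the coefficient of y' is ∂F/∂y:
  ∂F/∂x = -5sin(x),
  ∂F/∂y = cos(y).

Since d/dx[F] = ∂F/∂x + (∂F/∂y)·y' = 0, solve for y':
  (∂F/∂y)·y' = -∂F/∂x
  dy/dx = -(∂F/∂x)/(∂F/∂y) = -(-5sin(x))/(cos(y)) = 5sin(x)/cos(y)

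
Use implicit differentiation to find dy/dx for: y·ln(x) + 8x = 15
Take d/dx of both sides. Since y is implicitly a function of x, the chain rule attaches a y' = dy/dx factor whenever we differentiate through y.

Set F(x, y) = (left side) − (right side), so the curve is F = 0. Differentiating each term of F:
  d/dx[8x] = 8
  d/dx[y·ln(x)] = y'·ln(x) + y/x
  d/dx[-15] = 0

Collecting, the y'-free part is the partial derivative in x and the y' coefficient is the partial derivative in y:
  ∂F/∂x = 8 + y/x
  ∂F/∂y = ln(x)

so d/dx[F(x, y(x))] = ∂F/∂x + (∂F/∂y)·y' = 0. Rearranging,
  dy/dx = -(∂F/∂x)/(∂F/∂y) = -(8 + y/x)/(ln(x))
        = -((8x + y)/x)/(ln(x)) = (-8x - y)/(x·ln(x))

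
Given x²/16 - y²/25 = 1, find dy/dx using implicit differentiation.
Take d/dx of both sides. Since y is implicitly a function of x, the chain rule attaches a y' = dy/dx factor whenever we differentiate through y.

Set F(x, y) = (left side) − (right side), so the curve is F = 0. Differentiating each term of F:
  d/dx[x^2/16] = x/8
  d/dx[-y^2/25] = -2y·y'/25
  d/dx[-1] = 0

Collecting, the y'-free part is the partial derivative in x and the y' coefficient is the partial derivative in y:
  ∂F/∂x = x/8
  ∂F/∂y = -2y/25

so d/dx[F(x, y(x))] = ∂F/∂x + (∂F/∂y)·y' = 0. Rearranging,
  dy/dx = -(∂F/∂x)/(∂F/∂y) = -(x/8)/(-2y/25) = 25x/(16y)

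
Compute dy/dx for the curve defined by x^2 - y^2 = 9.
Take d/dx of both sides. Since y is implicitly a function of x, the chain rule attaches a y' = dy/dx factor whenever we differentiate through y.

Set F(x, y) = (left side) − (right side), so the curve is F = 0. Differentiating each term of F:
  d/dx[x^2] = 2x
  d/dx[-y^2] = -2y·y'
  d/dx[-9] = 0

Collecting, the y'-free part is the partial derivative in x and the y' coefficient is the partial derivative in y:
  ∂F/∂x = 2x
  ∂F/∂y = -2y

so d/dx[F(x, y(x))] = ∂F/∂x + (∂F/∂y)·y' = 0. Rearranging,
  dy/dx = -(∂F/∂x)/(∂F/∂y) = -(2x)/(-2y) = x/y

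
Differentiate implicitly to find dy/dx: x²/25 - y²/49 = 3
Differentiate the relation implicitly: treat y = y(x) and apply the chain rule, so every y-derivative picks up a y' = dy/dx factor.

With everything moved to the left-hand side, differentiate term by term:
  d/dx[x^2/25] = 2x/25
  d/dx[-y^2/49] = -2y·y'/49
  d/dx[-3] = 0

Separating the contributions that come from x directly and those that come through y:
  without y':      2x/25
  multiplying y':  -2y/49

so (2x/25) + (-2y/49)·y' = 0, and therefore
  dy/dx = -(2x/25)/(-2y/49) = 49x/(25y)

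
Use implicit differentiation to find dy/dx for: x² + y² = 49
Differentiate the relation implicitly: treat y = y(x) and apply the chain rule, so every y-derivative picks up a y' = dy/dx factor.

With everything moved to the left-hand side, differentiate term by term:
  d/dx[x^2] = 2x
  d/dx[y^2] = 2y·y'
  d/dx[-49] = 0

Separating the contributions that come from x directly and those that come through y:
  without y':      2x
  multiplying y':  2y

so (2x) + (2y)·y' = 0, and therefore
  dy/dx = -(2x)/(2y) = -x/y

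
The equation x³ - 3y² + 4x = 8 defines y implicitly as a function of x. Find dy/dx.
Take d/dx of both sides. Since y is implicitly a function of x, the chain rule attaches a y' = dy/dx factor whenever we differentiate through y.

Set F(x, y) = (left side) − (right side), so the curve is F = 0. Differentiating each term of F:
  d/dx[x^3] = 3x^2
  d/dx[4x] = 4
  d/dx[-3y^2] = -6y·y'
  d/dx[-8] = 0

Collecting, the y'-free part is the partial derivative in x and the y' coefficient is the partial derivative in y:
  ∂F/∂x = 3x^2 + 4
  ∂F/∂y = -6y

so d/dx[F(x, y(x))] = ∂F/∂x + (∂F/∂y)·y' = 0. Rearranging,
  dy/dx = -(∂F/∂x)/(∂F/∂y) = -(3x^2 + 4)/(-6y) = (3x^2 + 4)/(6y)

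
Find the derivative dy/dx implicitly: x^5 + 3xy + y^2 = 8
Differentiate the relation implicitly: treat y = y(x) and apply the chain rule, so every y-derivative picks up a y' = dy/dx factor.

With everything moved to the left-hand side, differentiate term by term:
  d/dx[x^5] = 5x^4
  d/dx[3xy] = 3x·y' + 3y
  d/dx[y^2] = 2y·y'
  d/dx[-8] = 0

Separating the contributions that come from x directly and those that come through y:
  without y':      5x^4 + 3y
  multiplying y':  3x + 2y

so (5x^4 + 3y) + (3x + 2y)·y' = 0, and therefore
  dy/dx = -(5x^4 + 3y)/(3x + 2y) = (-5x^4 - 3y)/(3x + 2y)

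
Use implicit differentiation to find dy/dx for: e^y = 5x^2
Apply d/dx to both sides, remembering that y depends on x. Each occurrence of y therefore brings in a y' = dy/dx via the chain rule.

With F(x, y) equal to the left-hand side minus the right, differentiate F term by term:
  d/dx[-5x^2] = -10x
  d/dx[e^(y)] = y'·e^(y)
Adding these up, d/dx[F] = 0 becomes
  (-10x) + (e^(y))·y' = 0,
so isolating y',
  dy/dx = -(-10x)/(e^(y)) = 10x·e^(-y)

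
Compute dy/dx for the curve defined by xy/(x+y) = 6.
Differentiate the relation implicitly: treat y = y(x) and apply the chain rule, so every y-derivative picks up a y' = dy/dx factor.

With everything moved to the left-hand side, differentiate term by term:
  d/dx[xy/(x + y)] = xy(-y' - 1)/(x + y)^2 + x·y'/(x + y) + y/(x + y)
  d/dx[-6] = 0

Separating the contributions that come from x directly and those that come through y:
  without y':      -xy/(x + y)^2 + y/(x + y)
  multiplying y':  -xy/(x + y)^2 + x/(x + y)

so (-xy/(x + y)^2 + y/(x + y)) + (-xy/(x + y)^2 + x/(x + y))·y' = 0, and therefore
  dy/dx = -(-xy/(x + y)^2 + y/(x + y))/(-xy/(x + y)^2 + x/(x + y))
        = -(y^2/(x + y)^2)/(x^2/(x + y)^2) = -y^2/x^2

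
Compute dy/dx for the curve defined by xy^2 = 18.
Apply d/dx to both sides, remembering that y depends on x. Each occurrence of y therefore brings in a y' = dy/dx via the chain rule.

With F(x, y) equal to the left-hand side minus the right, differentiate F term by term:
  d/dx[xy^2] = 2xy·y' + y^2
  d/dx[-18] = 0
Adding these up, d/dx[F] = 0 becomes
  (y^2) + (2xy)·y' = 0,
so isolating y',
  dy/dx = -(y^2)/(2xy) = -y/(2x)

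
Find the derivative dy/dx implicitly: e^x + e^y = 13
Differentiate both sides with respect to x, treating y as y(x). By the chain rule, any term containing y contributes a factor of y' = dy/dx when we differentiate it.

Move every term to one side and write the relation as F(x, y) = 0. Term by term,
  d/dx[e^(x)] = e^(x)
  d/dx[e^(y)] = y'·e^(y)
  d/dx[-13] = 0

The pieces without y' make up ∂F/∂x and the coefficient of y' is ∂F/∂y:
  ∂F/∂x = e^(x),
  ∂F/∂y = e^(y).

Since d/dx[F] = ∂F/∂x + (∂F/∂y)·y' = 0, solve for y':
  (∂F/∂y)·y' = -∂F/∂x
  dy/dx = -(∂F/∂x)/(∂F/∂y) = -(e^(x))/(e^(y)) = -e^(x - y)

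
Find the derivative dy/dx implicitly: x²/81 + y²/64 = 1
Differentiate the relation implicitly: treat y = y(x) and apply the chain rule, so every y-derivative picks up a y' = dy/dx factor.

With everything moved to the left-hand side, differentiate term by term:
  d/dx[x^2/81] = 2x/81
  d/dx[y^2/64] = y·y'/32
  d/dx[-1] = 0

Separating the contributions that come from x directly and those that come through y:
  without y':      2x/81
  multiplying y':  y/32

so (2x/81) + (y/32)·y' = 0, and therefore
  dy/dx = -(2x/81)/(y/32) = -64x/(81y)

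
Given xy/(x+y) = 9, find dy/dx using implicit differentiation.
Apply d/dx to both sides, remembering that y depends on x. Each occurrence of y therefore brings in a y' = dy/dx via the chain rule.

With F(x, y) equal to the left-hand side minus the right, differentiate F term by term:
  d/dx[xy/(x + y)] = xy(-y' - 1)/(x + y)^2 + x·y'/(x + y) + y/(x + y)
  d/dx[-9] = 0
Adding these up, d/dx[F] = 0 becomes
  (-xy/(x + y)^2 + y/(x + y)) + (-xy/(x + y)^2 + x/(x + y))·y' = 0,
so isolating y',
  dy/dx = -(-xy/(x + y)^2 + y/(x + y))/(-xy/(x + y)^2 + x/(x + y))
        = -(y^2/(x + y)^2)/(x^2/(x + y)^2) = -y^2/x^2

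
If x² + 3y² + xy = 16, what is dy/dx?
Take d/dx of both sides. Since y is implicitly a function of x, the chain rule attaches a y' = dy/dx factor whenever we differentiate through y.

Set F(x, y) = (left side) − (right side), so the curve is F = 0. Differentiating each term of F:
  d/dx[x^2] = 2x
  d/dx[xy] = x·y' + y
  d/dx[3y^2] = 6y·y'
  d/dx[-16] = 0

Collecting, the y'-free part is the partial derivative in x and the y' coefficient is the partial derivative in y:
  ∂F/∂x = 2x + y
  ∂F/∂y = x + 6y

so d/dx[F(x, y(x))] = ∂F/∂x + (∂F/∂y)·y' = 0. Rearranging,
  dy/dx = -(∂F/∂x)/(∂F/∂y) = -(2x + y)/(x + 6y) = (-2x - y)/(x + 6y)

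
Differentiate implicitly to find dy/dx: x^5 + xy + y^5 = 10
Differentiate the relation implicitly: treat y = y(x) and apply the chain rule, so every y-derivative picks up a y' = dy/dx factor.

With everything moved to the left-hand side, differentiate term by term:
  d/dx[x^5] = 5x^4
  d/dx[xy] = x·y' + y
  d/dx[y^5] = 5y^4·y'
  d/dx[-10] = 0

Separating the contributions that come from x directly and those that come through y:
  without y':      5x^4 + y
  multiplying y':  x + 5y^4

so (5x^4 + y) + (x + 5y^4)·y' = 0, and therefore
  dy/dx = -(5x^4 + y)/(x + 5y^4) = (-5x^4 - y)/(x + 5y^4)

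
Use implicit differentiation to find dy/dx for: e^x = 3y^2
Differentiate both sides with respect to x, treating y as y(x). By the chain rule, any term containing y contributes a factor of y' = dy/dx when we differentiate it.

Move every term to one side and write the relation as F(x, y) = 0. Term by term,
  d/dx[-3y^2] = -6y·y'
  d/dx[e^(x)] = e^(x)

The pieces without y' make up ∂F/∂x and the coefficient of y' is ∂F/∂y:
  ∂F/∂x = e^(x),
  ∂F/∂y = -6y.

Since d/dx[F] = ∂F/∂x + (∂F/∂y)·y' = 0, solve for y':
  (∂F/∂y)·y' = -∂F/∂x
  dy/dx = -(∂F/∂x)/(∂F/∂y) = -(e^(x))/(-6y) = e^(x)/(6y)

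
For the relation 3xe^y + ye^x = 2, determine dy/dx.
Take d/dx of both sides. Since y is implicitly a function of x, the chain rule attaches a y' = dy/dx factor whenever we differentiate through y.

Set F(x, y) = (left side) − (right side), so the curve is F = 0. Differentiating each term of F:
  d/dx[3x·e^(y)] = 3x·y'·e^(y) + 3e^(y)
  d/dx[y·e^(x)] = y·e^(x) + y'·e^(x)
  d/dx[-2] = 0

Collecting, the y'-free part is the partial derivative in x and the y' coefficient is the partial derivative in y:
  ∂F/∂x = y·e^(x) + 3e^(y)
  ∂F/∂y = 3x·e^(y) + e^(x)

so d/dx[F(x, y(x))] = ∂F/∂x + (∂F/∂y)·y' = 0. Rearranging,
  dy/dx = -(∂F/∂x)/(∂F/∂y) = -(y·e^(x) + 3e^(y))/(3x·e^(y) + e^(x)) = (-y·e^(x) - 3e^(y))/(3x·e^(y) + e^(x))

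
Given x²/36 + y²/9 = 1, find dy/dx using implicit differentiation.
Differentiate both sides with respect to x, treating y as y(x). By the chain rule, any term containing y contributes a factor of y' = dy/dx when we differentiate it.

Move every term to one side and write the relation as F(x, y) = 0. Term by term,
  d/dx[x^2/36] = x/18
  d/dx[y^2/9] = 2y·y'/9
  d/dx[-1] = 0

The pieces without y' make up ∂F/∂x and the coefficient of y' is ∂F/∂y:
  ∂F/∂x = x/18,
  ∂F/∂y = 2y/9.

Since d/dx[F] = ∂F/∂x + (∂F/∂y)·y' = 0, solve for y':
  (∂F/∂y)·y' = -∂F/∂x
  dy/dx = -(∂F/∂x)/(∂F/∂y) = -(x/18)/(2y/9) = -x/(4y)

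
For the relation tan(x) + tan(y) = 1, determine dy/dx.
Apply d/dx to both sides, remembering that y depends on x. Each occurrence of y therefore brings in a y' = dy/dx via the chain rule.

With F(x, y) equal to the left-hand side minus the right, differentiate F term by term:
  d/dx[tan(x)] = tan(x)^2 + 1
  d/dx[tan(y)] = y'(tan(y)^2 + 1)
  d/dx[-1] = 0
Adding these up, d/dx[F] = 0 becomes
  (tan(x)^2 + 1) + (tan(y)^2 + 1)·y' = 0,
so isolating y',
  dy/dx = -(tan(x)^2 + 1)/(tan(y)^2 + 1) = -cos(y)^2/cos(x)^2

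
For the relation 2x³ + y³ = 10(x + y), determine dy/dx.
Differentiate the relation implicitly: treat y = y(x) and apply the chain rule, so every y-derivative picks up a y' = dy/dx factor.

With everything moved to the left-hand side, differentiate term by term:
  d/dx[2x^3] = 6x^2
  d/dx[-10x] = -10
  d/dx[y^3] = 3y^2·y'
  d/dx[-10y] = -10·y'

Separating the contributions that come from x directly and those that come through y:
  without y':      6x^2 - 10
  multiplying y':  3y^2 - 10

so (6x^2 - 10) + (3y^2 - 10)·y' = 0, and therefore
  dy/dx = -(6x^2 - 10)/(3y^2 - 10) = 2(5 - 3x^2)/(3y^2 - 10)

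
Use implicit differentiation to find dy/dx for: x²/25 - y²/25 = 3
Differentiate both sides with respect to x, treating y as y(x). By the chain rule, any term containing y contributes a factor of y' = dy/dx when we differentiate it.

Move every term to one side and write the relation as F(x, y) = 0. Term by term,
  d/dx[x^2/25] = 2x/25
  d/dx[-y^2/25] = -2y·y'/25
  d/dx[-3] = 0

The pieces without y' make up ∂F/∂x and the coefficient of y' is ∂F/∂y:
  ∂F/∂x = 2x/25,
  ∂F/∂y = -2y/25.

Since d/dx[F] = ∂F/∂x + (∂F/∂y)·y' = 0, solve for y':
  (∂F/∂y)·y' = -∂F/∂x
  dy/dx = -(∂F/∂x)/(∂F/∂y) = -(2x/25)/(-2y/25) = x/y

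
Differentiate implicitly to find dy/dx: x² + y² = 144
Take d/dx of both sides. Since y is implicitly a function of x, the chain rule attaches a y' = dy/dx factor whenever we differentiate through y.

Set F(x, y) = (left side) − (right side), so the curve is F = 0. Differentiating each term of F:
  d/dx[x^2] = 2x
  d/dx[y^2] = 2y·y'
  d/dx[-144] = 0

Collecting, the y'-free part is the partial derivative in x and the y' coefficient is the partial derivative in y:
  ∂F/∂x = 2x
  ∂F/∂y = 2y

so d/dx[F(x, y(x))] = ∂F/∂x + (∂F/∂y)·y' = 0. Rearranging,
  dy/dx = -(∂F/∂x)/(∂F/∂y) = -(2x)/(2y) = -x/y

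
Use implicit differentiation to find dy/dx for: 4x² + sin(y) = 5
Differentiate both sides with respect to x, treating y as y(x). By the chain rule, any term containing y contributes a factor of y' = dy/dx when we differentiate it.

Move every term to one side and write the relation as F(x, y) = 0. Term by term,
  d/dx[4x^2] = 8x
  d/dx[sin(y)] = y'·cos(y)
  d/dx[-5] = 0

The pieces without y' make up ∂F/∂x and the coefficient of y' is ∂F/∂y:
  ∂F/∂x = 8x,
  ∂F/∂y = cos(y).

Since d/dx[F] = ∂F/∂x + (∂F/∂y)·y' = 0, solve for y':
  (∂F/∂y)·y' = -∂F/∂x
  dy/dx = -(∂F/∂x)/(∂F/∂y) = -(8x)/(cos(y)) = -8x/cos(y)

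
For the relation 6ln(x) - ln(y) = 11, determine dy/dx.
Differentiate both sides with respect to x, treating y as y(x). By the chain rule, any term containing y contributes a factor of y' = dy/dx when we differentiate it.

Move every term to one side and write the relation as F(x, y) = 0. Term by term,
  d/dx[6ln(x)] = 6/x
  d/dx[-ln(y)] = -y'/y
  d/dx[-11] = 0

The pieces without y' make up ∂F/∂x and the coefficient of y' is ∂F/∂y:
  ∂F/∂x = 6/x,
  ∂F/∂y = -1/y.

Since d/dx[F] = ∂F/∂x + (∂F/∂y)·y' = 0, solve for y':
  (∂F/∂y)·y' = -∂F/∂x
  dy/dx = -(∂F/∂x)/(∂F/∂y) = -(6/x)/(-1/y) = 6y/x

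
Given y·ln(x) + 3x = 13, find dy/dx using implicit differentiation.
Differentiate both sides with respect to x, treating y as y(x). By the chain rule, any term containing y contributes a factor of y' = dy/dx when we differentiate it.

Move every term to one side and write the relation as F(x, y) = 0. Term by term,
  d/dx[3x] = 3
  d/dx[y·ln(x)] = y'·ln(x) + y/x
  d/dx[-13] = 0

The pieces without y' make up ∂F/∂x and the coefficient of y' is ∂F/∂y:
  ∂F/∂x = 3 + y/x,
  ∂F/∂y = ln(x).

Since d/dx[F] = ∂F/∂x + (∂F/∂y)·y' = 0, solve for y':
  (∂F/∂y)·y' = -∂F/∂x
  dy/dx = -(∂F/∂x)/(∂F/∂y) = -(3 + y/x)/(ln(x))
        = -((3x + y)/x)/(ln(x)) = (-3x - y)/(x·ln(x))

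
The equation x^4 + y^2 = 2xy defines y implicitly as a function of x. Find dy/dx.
Differentiate both sides with respect to x, treating y as y(x). By the chain rule, any term containing y contributes a factor of y' = dy/dx when we differentiate it.

Move every term to one side and write the relation as F(x, y) = 0. Term by term,
  d/dx[x^4] = 4x^3
  d/dx[-2xy] = -2x·y' - 2y
  d/dx[y^2] = 2y·y'

The pieces without y' make up ∂F/∂x and the coefficient of y' is ∂F/∂y:
  ∂F/∂x = 4x^3 - 2y,
  ∂F/∂y = -2x + 2y.

Since d/dx[F] = ∂F/∂x + (∂F/∂y)·y' = 0, solve for y':
  (∂F/∂y)·y' = -∂F/∂x
  dy/dx = -(∂F/∂x)/(∂F/∂y) = -(4x^3 - 2y)/(-2x + 2y) = (2x^3 - y)/(x - y)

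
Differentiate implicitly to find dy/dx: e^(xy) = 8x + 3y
Differentiate the relation implicitly: treat y = y(x) and apply the chain rule, so every y-derivative picks up a y' = dy/dx factor.

With everything moved to the left-hand side, differentiate term by term:
  d/dx[-8x] = -8
  d/dx[-3y] = -3·y'
  d/dx[e^(xy)] = (x·y' + y)·e^(xy)

Separating the contributions that come from x directly and those that come through y:
  without y':      y·e^(xy) - 8
  multiplying y':  x·e^(xy) - 3

so (y·e^(xy) - 8) + (x·e^(xy) - 3)·y' = 0, and therefore
  dy/dx = -(y·e^(xy) - 8)/(x·e^(xy) - 3) = (-y·e^(xy) + 8)/(x·e^(xy) - 3)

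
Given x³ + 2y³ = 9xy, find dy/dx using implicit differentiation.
Take d/dx of both sides. Since y is implicitly a function of x, the chain rule attaches a y' = dy/dx factor whenever we differentiate through y.

Set F(x, y) = (left side) − (right side), so the curve is F = 0. Differentiating each term of F:
  d/dx[x^3] = 3x^2
  d/dx[-9xy] = -9x·y' - 9y
  d/dx[2y^3] = 6y^2·y'

Collecting, the y'-free part is the partial derivative in x and the y' coefficient is the partial derivative in y:
  ∂F/∂x = 3x^2 - 9y
  ∂F/∂y = -9x + 6y^2

so d/dx[F(x, y(x))] = ∂F/∂x + (∂F/∂y)·y' = 0. Rearranging,
  dy/dx = -(∂F/∂x)/(∂F/∂y) = -(3x^2 - 9y)/(-9x + 6y^2) = (x^2 - 3y)/(3x - 2y^2)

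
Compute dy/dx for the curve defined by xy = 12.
Differentiate the relation implicitly: treat y = y(x) and apply the chain rule, so every y-derivative picks up a y' = dy/dx factor.

With everything moved to the left-hand side, differentiate term by term:
  d/dx[xy] = x·y' + y
  d/dx[-12] = 0

Separating the contributions that come from x directly and those that come through y:
  without y':      y
  multiplying y':  x

so (y) + (x)·y' = 0, and therefore
  dy/dx = -(y)/(x) = -y/x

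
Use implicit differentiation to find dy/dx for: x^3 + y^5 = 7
Take d/dx of both sides. Since y is implicitly a function of x, the chain rule attaches a y' = dy/dx factor whenever we differentiate through y.

Set F(x, y) = (left side) − (right side), so the curve is F = 0. Differentiating each term of F:
  d/dx[x^3] = 3x^2
  d/dx[y^5] = 5y^4·y'
  d/dx[-7] = 0

Collecting, the y'-free part is the partial derivative in x and the y' coefficient is the partial derivative in y:
  ∂F/∂x = 3x^2
  ∂F/∂y = 5y^4

so d/dx[F(x, y(x))] = ∂F/∂x + (∂F/∂y)·y' = 0. Rearranging,
  dy/dx = -(∂F/∂x)/(∂F/∂y) = -(3x^2)/(5y^4) = -3x^2/(5y^4)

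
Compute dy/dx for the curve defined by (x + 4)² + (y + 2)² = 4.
Differentiate the relation implicitly: treat y = y(x) and apply the chain rule, so every y-derivative picks up a y' = dy/dx factor.

With everything moved to the left-hand side, differentiate term by term:
  d/dx[(x + 4)^2] = 2x + 8
  d/dx[(y + 2)^2] = 2·y'(y + 2)
  d/dx[-4] = 0

Separating the contributions that come from x directly and those that come through y:
  without y':      2x + 8
  multiplying y':  2y + 4

so (2x + 8) + (2y + 4)·y' = 0, and therefore
  dy/dx = -(2x + 8)/(2y + 4) = (-x - 4)/(y + 2)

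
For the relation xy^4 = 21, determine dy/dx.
Take d/dx of both sides. Since y is implicitly a function of x, the chain rule attaches a y' = dy/dx factor whenever we differentiate through y.

Set F(x, y) = (left side) − (right side), so the curve is F = 0. Differentiating each term of F:
  d/dx[xy^4] = 4xy^3·y' + y^4
  d/dx[-21] = 0

Collecting, the y'-free part is the partial derivative in x and the y' coefficient is the partial derivative in y:
  ∂F/∂x = y^4
  ∂F/∂y = 4xy^3

so d/dx[F(x, y(x))] = ∂F/∂x + (∂F/∂y)·y' = 0. Rearranging,
  dy/dx = -(∂F/∂x)/(∂F/∂y) = -(y^4)/(4xy^3) = -y/(4x)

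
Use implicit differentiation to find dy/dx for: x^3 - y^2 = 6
Differentiate both sides with respect to x, treating y as y(x). By the chain rule, any term containing y contributes a factor of y' = dy/dx when we differentiate it.

Move every term to one side and write the relation as F(x, y) = 0. Term by term,
  d/dx[x^3] = 3x^2
  d/dx[-y^2] = -2y·y'
  d/dx[-6] = 0

The pieces without y' make up ∂F/∂x and the coefficient of y' is ∂F/∂y:
  ∂F/∂x = 3x^2,
  ∂F/∂y = -2y.

Since d/dx[F] = ∂F/∂x + (∂F/∂y)·y' = 0, solve for y':
  (∂F/∂y)·y' = -∂F/∂x
  dy/dx = -(∂F/∂x)/(∂F/∂y) = -(3x^2)/(-2y) = 3x^2/(2y)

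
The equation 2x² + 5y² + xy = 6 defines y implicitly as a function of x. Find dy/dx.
Take d/dx of both sides. Since y is implicitly a function of x, the chain rule attaches a y' = dy/dx factor whenever we differentiate through y.

Set F(x, y) = (left side) − (right side), so the curve is F = 0. Differentiating each term of F:
  d/dx[2x^2] = 4x
  d/dx[xy] = x·y' + y
  d/dx[5y^2] = 10y·y'
  d/dx[-6] = 0

Collecting, the y'-free part is the partial derivative in x and the y' coefficient is the partial derivative in y:
  ∂F/∂x = 4x + y
  ∂F/∂y = x + 10y

so d/dx[F(x, y(x))] = ∂F/∂x + (∂F/∂y)·y' = 0. Rearranging,
  dy/dx = -(∂F/∂x)/(∂F/∂y) = -(4x + y)/(x + 10y) = (-4x - y)/(x + 10y)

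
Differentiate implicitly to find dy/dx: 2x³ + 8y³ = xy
Differentiate both sides with respect to x, treating y as y(x). By the chain rule, any term containing y contributes a factor of y' = dy/dx when we differentiate it.

Move every term to one side and write the relation as F(x, y) = 0. Term by term,
  d/dx[2x^3] = 6x^2
  d/dx[-xy] = -x·y' - y
  d/dx[8y^3] = 24y^2·y'

The pieces without y' make up ∂F/∂x and the coefficient of y' is ∂F/∂y:
  ∂F/∂x = 6x^2 - y,
  ∂F/∂y = -x + 24y^2.

Since d/dx[F] = ∂F/∂x + (∂F/∂y)·y' = 0, solve for y':
  (∂F/∂y)·y' = -∂F/∂x
  dy/dx = -(∂F/∂x)/(∂F/∂y) = -(6x^2 - y)/(-x + 24y^2) = (6x^2 - y)/(x - 24y^2)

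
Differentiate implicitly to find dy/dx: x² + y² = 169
Apply d/dx to both sides, remembering that y depends on x. Each occurrence of y therefore brings in a y' = dy/dx via the chain rule.

With F(x, y) equal to the left-hand side minus the right, differentiate F term by term:
  d/dx[x^2] = 2x
  d/dx[y^2] = 2y·y'
  d/dx[-169] = 0
Adding these up, d/dx[F] = 0 becomes
  (2x) + (2y)·y' = 0,
so isolating y',
  dy/dx = -(2x)/(2y) = -x/y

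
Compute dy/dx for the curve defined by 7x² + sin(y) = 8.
Take d/dx of both sides. Since y is implicitly a function of x, the chain rule attaches a y' = dy/dx factor whenever we differentiate through y.

Set F(x, y) = (left side) − (right side), so the curve is F = 0. Differentiating each term of F:
  d/dx[7x^2] = 14x
  d/dx[sin(y)] = y'·cos(y)
  d/dx[-8] = 0

Collecting, the y'-free part is the partial derivative in x and the y' coefficient is the partial derivative in y:
  ∂F/∂x = 14x
  ∂F/∂y = cos(y)

so d/dx[F(x, y(x))] = ∂F/∂x + (∂F/∂y)·y' = 0. Rearranging,
  dy/dx = -(∂F/∂x)/(∂F/∂y) = -(14x)/(cos(y)) = -14x/cos(y)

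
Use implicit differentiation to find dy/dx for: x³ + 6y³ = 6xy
Differentiate the relation implicitly: treat y = y(x) and apply the chain rule, so every y-derivative picks up a y' = dy/dx factor.

With everything moved to the left-hand side, differentiate term by term:
  d/dx[x^3] = 3x^2
  d/dx[-6xy] = -6x·y' - 6y
  d/dx[6y^3] = 18y^2·y'

Separating the contributions that come from x directly and those that come through y:
  without y':      3x^2 - 6y
  multiplying y':  -6x + 18y^2

so (3x^2 - 6y) + (-6x + 18y^2)·y' = 0, and therefore
  dy/dx = -(3x^2 - 6y)/(-6x + 18y^2) = (x^2/2 - y)/(x - 3y^2)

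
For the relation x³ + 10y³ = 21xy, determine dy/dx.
Differentiate the relation implicitly: treat y = y(x) and apply the chain rule, so every y-derivative picks up a y' = dy/dx factor.

With everything moved to the left-hand side, differentiate term by term:
  d/dx[x^3] = 3x^2
  d/dx[-21xy] = -21x·y' - 21y
  d/dx[10y^3] = 30y^2·y'

Separating the contributions that come from x directly and those that come through y:
  without y':      3x^2 - 21y
  multiplying y':  -21x + 30y^2

so (3x^2 - 21y) + (-21x + 30y^2)·y' = 0, and therefore
  dy/dx = -(3x^2 - 21y)/(-21x + 30y^2) = (x^2 - 7y)/(7x - 10y^2)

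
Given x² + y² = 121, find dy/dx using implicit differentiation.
Differentiate both sides with respect to x, treating y as y(x). By the chain rule, any term containing y contributes a factor of y' = dy/dx when we differentiate it.

Move every term to one side and write the relation as F(x, y) = 0. Term by term,
  d/dx[x^2] = 2x
  d/dx[y^2] = 2y·y'
  d/dx[-121] = 0

The pieces without y' make up ∂F/∂x and the coefficient of y' is ∂F/∂y:
  ∂F/∂x = 2x,
  ∂F/∂y = 2y.

Since d/dx[F] = ∂F/∂x + (∂F/∂y)·y' = 0, solve for y':
  (∂F/∂y)·y' = -∂F/∂x
  dy/dx = -(∂F/∂x)/(∂F/∂y) = -(2x)/(2y) = -x/y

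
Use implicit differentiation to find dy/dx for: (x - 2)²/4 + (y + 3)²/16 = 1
Differentiate both sides with respect to x, treating y as y(x). By the chain rule, any term containing y contributes a factor of y' = dy/dx when we differentiate it.

Move every term to one side and write the relation as F(x, y) = 0. Term by term,
  d/dx[(x - 2)^2/4] = x/2 - 1
  d/dx[(y + 3)^2/16] = y'(y + 3)/8
  d/dx[-1] = 0

The pieces without y' make up ∂F/∂x and the coefficient of y' is ∂F/∂y:
  ∂F/∂x = x/2 - 1,
  ∂F/∂y = y/8 + 3/8.

Since d/dx[F] = ∂F/∂x + (∂F/∂y)·y' = 0, solve for y':
  (∂F/∂y)·y' = -∂F/∂x
  dy/dx = -(∂F/∂x)/(∂F/∂y) = -(x/2 - 1)/(y/8 + 3/8)
        = -((x - 2)/2)/((y + 3)/8) = 4(2 - x)/(y + 3)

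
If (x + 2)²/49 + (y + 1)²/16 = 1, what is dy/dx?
Apply d/dx to both sides, remembering that y depends on x. Each occurrence of y therefore brings in a y' = dy/dx via the chain rule.

With F(x, y) equal to the left-hand side minus the right, differentiate F term by term:
  d/dx[(x + 2)^2/49] = 2x/49 + 4/49
  d/dx[(y + 1)^2/16] = y'(y + 1)/8
  d/dx[-1] = 0
Adding these up, d/dx[F] = 0 becomes
  (2x/49 + 4/49) + (y/8 + 1/8)·y' = 0,
so isolating y',
  dy/dx = -(2x/49 + 4/49)/(y/8 + 1/8)
        = -(2(x + 2)/49)/((y + 1)/8) = 16(-x - 2)/(49(y + 1))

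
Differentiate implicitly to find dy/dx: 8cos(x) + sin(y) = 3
Differentiate both sides with respect to x, treating y as y(x). By the chain rule, any term containing y contributes a factor of y' = dy/dx when we differentiate it.

Move every term to one side and write the relation as F(x, y) = 0. Term by term,
  d/dx[sin(y)] = y'·cos(y)
  d/dx[8cos(x)] = -8sin(x)
  d/dx[-3] = 0

The pieces without y' make up ∂F/∂x and the coefficient of y' is ∂F/∂y:
  ∂F/∂x = -8sin(x),
  ∂F/∂y = cos(y).

Since d/dx[F] = ∂F/∂x + (∂F/∂y)·y' = 0, solve for y':
  (∂F/∂y)·y' = -∂F/∂x
  dy/dx = -(∂F/∂x)/(∂F/∂y) = -(-8sin(x))/(cos(y)) = 8sin(x)/cos(y)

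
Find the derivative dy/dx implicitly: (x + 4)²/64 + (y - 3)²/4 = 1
Take d/dx of both sides. Since y is implicitly a function of x, the chain rule attaches a y' = dy/dx factor whenever we differentiate through y.

Set F(x, y) = (left side) − (right side), so the curve is F = 0. Differentiating each term of F:
  d/dx[(x + 4)^2/64] = x/32 + 1/8
  d/dx[(y - 3)^2/4] = y'(y - 3)/2
  d/dx[-1] = 0

Collecting, the y'-free part is the partial derivative in x and the y' coefficient is the partial derivative in y:
  ∂F/∂x = x/32 + 1/8
  ∂F/∂y = y/2 - 3/2

so d/dx[F(x, y(x))] = ∂F/∂x + (∂F/∂y)·y' = 0. Rearranging,
  dy/dx = -(∂F/∂x)/(∂F/∂y) = -(x/32 + 1/8)/(y/2 - 3/2)
        = -((x + 4)/32)/((y - 3)/2) = (-x - 4)/(16(y - 3))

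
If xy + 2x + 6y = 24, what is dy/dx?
Differentiate both sides with respect to x, treating y as y(x). By the chain rule, any term containing y contributes a factor of y' = dy/dx when we differentiate it.

Move every term to one side and write the relation as F(x, y) = 0. Term by term,
  d/dx[xy] = x·y' + y
  d/dx[2x] = 2
  d/dx[6y] = 6·y'
  d/dx[-24] = 0

The pieces without y' make up ∂F/∂x and the coefficient of y' is ∂F/∂y:
  ∂F/∂x = y + 2,
  ∂F/∂y = x + 6.

Since d/dx[F] = ∂F/∂x + (∂F/∂y)·y' = 0, solve for y':
  (∂F/∂y)·y' = -∂F/∂x
  dy/dx = -(∂F/∂x)/(∂F/∂y) = -(y + 2)/(x + 6) = (-y - 2)/(x + 6)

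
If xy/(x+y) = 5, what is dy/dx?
Apply d/dx to both sides, remembering that y depends on x. Each occurrence of y therefore brings in a y' = dy/dx via the chain rule.

With F(x, y) equal to the left-hand side minus the right, differentiate F term by term:
  d/dx[xy/(x + y)] = xy(-y' - 1)/(x + y)^2 + x·y'/(x + y) + y/(x + y)
  d/dx[-5] = 0
Adding these up, d/dx[F] = 0 becomes
  (-xy/(x + y)^2 + y/(x + y)) + (-xy/(x + y)^2 + x/(x + y))·y' = 0,
so isolating y',
  dy/dx = -(-xy/(x + y)^2 + y/(x + y))/(-xy/(x + y)^2 + x/(x + y))
        = -(y^2/(x + y)^2)/(x^2/(x + y)^2) = -y^2/x^2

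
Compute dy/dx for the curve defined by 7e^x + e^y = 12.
Differentiate the relation implicitly: treat y = y(x) and apply the chain rule, so every y-derivative picks up a y' = dy/dx factor.

With everything moved to the left-hand side, differentiate term by term:
  d/dx[7e^(x)] = 7e^(x)
  d/dx[e^(y)] = y'·e^(y)
  d/dx[-12] = 0

Separating the contributions that come from x directly and those that come through y:
  without y':      7e^(x)
  multiplying y':  e^(y)

so (7e^(x)) + (e^(y))·y' = 0, and therefore
  dy/dx = -(7e^(x))/(e^(y)) = -7e^(x - y)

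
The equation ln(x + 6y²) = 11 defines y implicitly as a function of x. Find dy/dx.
Differentiate both sides with respect to x, treating y as y(x). By the chain rule, any term containing y contributes a factor of y' = dy/dx when we differentiate it.

Move every term to one side and write the relation as F(x, y) = 0. Term by term,
  d/dx[ln(x + 6y^2)] = (12y·y' + 1)/(x + 6y^2)
  d/dx[-11] = 0

The pieces without y' make up ∂F/∂x and the coefficient of y' is ∂F/∂y:
  ∂F/∂x = 1/(x + 6y^2),
  ∂F/∂y = 12y/(x + 6y^2).

Since d/dx[F] = ∂F/∂x + (∂F/∂y)·y' = 0, solve for y':
  (∂F/∂y)·y' = -∂F/∂x
  dy/dx = -(∂F/∂x)/(∂F/∂y) = -(1/(x + 6y^2))/(12y/(x + 6y^2)) = -1/(12y)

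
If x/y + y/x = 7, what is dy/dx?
Differentiate both sides with respect to x, treating y as y(x). By the chain rule, any term containing y contributes a factor of y' = dy/dx when we differentiate it.

Move every term to one side and write the relation as F(x, y) = 0. Term by term,
  d/dx[x/y] = -x·y'/y^2 + 1/y
  d/dx[y/x] = y'/x - y/x^2
  d/dx[-7] = 0

The pieces without y' make up ∂F/∂x and the coefficient of y' is ∂F/∂y:
  ∂F/∂x = 1/y - y/x^2,
  ∂F/∂y = -x/y^2 + 1/x.

Since d/dx[F] = ∂F/∂x + (∂F/∂y)·y' = 0, solve for y':
  (∂F/∂y)·y' = -∂F/∂x
  dy/dx = -(∂F/∂x)/(∂F/∂y) = -(1/y - y/x^2)/(-x/y^2 + 1/x)
        = -((x - y)(x + y)/(x^2y))/(-(x - y)(x + y)/(xy^2)) = y/x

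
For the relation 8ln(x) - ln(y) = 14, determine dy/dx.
Differentiate both sides with respect to x, treating y as y(x). By the chain rule, any term containing y contributes a factor of y' = dy/dx when we differentiate it.

Move every term to one side and write the relation as F(x, y) = 0. Term by term,
  d/dx[8ln(x)] = 8/x
  d/dx[-ln(y)] = -y'/y
  d/dx[-14] = 0

The pieces without y' make up ∂F/∂x and the coefficient of y' is ∂F/∂y:
  ∂F/∂x = 8/x,
  ∂F/∂y = -1/y.

Since d/dx[F] = ∂F/∂x + (∂F/∂y)·y' = 0, solve for y':
  (∂F/∂y)·y' = -∂F/∂x
  dy/dx = -(∂F/∂x)/(∂F/∂y) = -(8/x)/(-1/y) = 8y/x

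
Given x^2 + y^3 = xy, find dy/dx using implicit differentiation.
Apply d/dx to both sides, remembering that y depends on x. Each occurrence of y therefore brings in a y' = dy/dx via the chain rule.

With F(x, y) equal to the left-hand side minus the right, differentiate F term by term:
  d/dx[x^2] = 2x
  d/dx[-xy] = -x·y' - y
  d/dx[y^3] = 3y^2·y'
Adding these up, d/dx[F] = 0 becomes
  (2x - y) + (-x + 3y^2)·y' = 0,
so isolating y',
  dy/dx = -(2x - y)/(-x + 3y^2) = (2x - y)/(x - 3y^2)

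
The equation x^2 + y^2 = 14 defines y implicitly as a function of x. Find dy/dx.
Apply d/dx to both sides, remembering that y depends on x. Each occurrence of y therefore brings in a y' = dy/dx via the chain rule.

With F(x, y) equal to the left-hand side minus the right, differentiate F term by term:
  d/dx[x^2] = 2x
  d/dx[y^2] = 2y·y'
  d/dx[-14] = 0
Adding these up, d/dx[F] = 0 becomes
  (2x) + (2y)·y' = 0,
so isolating y',
  dy/dx = -(2x)/(2y) = -x/y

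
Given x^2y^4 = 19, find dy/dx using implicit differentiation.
Apply d/dx to both sides, remembering that y depends on x. Each occurrence of y therefore brings in a y' = dy/dx via the chain rule.

With F(x, y) equal to the left-hand side minus the right, differentiate F term by term:
  d/dx[x^2y^4] = 4x^2y^3·y' + 2xy^4
  d/dx[-19] = 0
Adding these up, d/dx[F] = 0 becomes
  (2xy^4) + (4x^2y^3)·y' = 0,
so isolating y',
  dy/dx = -(2xy^4)/(4x^2y^3) = -y/(2x)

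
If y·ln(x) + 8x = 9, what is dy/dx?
Apply d/dx to both sides, remembering that y depends on x. Each occurrence of y therefore brings in a y' = dy/dx via the chain rule.

With F(x, y) equal to the left-hand side minus the right, differentiate F term by term:
  d/dx[8x] = 8
  d/dx[y·ln(x)] = y'·ln(x) + y/x
  d/dx[-9] = 0
Adding these up, d/dx[F] = 0 becomes
  (8 + y/x) + (ln(x))·y' = 0,
so isolating y',
  dy/dx = -(8 + y/x)/(ln(x))
        = -((8x + y)/x)/(ln(x)) = (-8x - y)/(x·ln(x))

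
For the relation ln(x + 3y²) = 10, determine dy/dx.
Differentiate the relation implicitly: treat y = y(x) and apply the chain rule, so every y-derivative picks up a y' = dy/dx factor.

With everything moved to the left-hand side, differentiate term by term:
  d/dx[ln(x + 3y^2)] = (6y·y' + 1)/(x + 3y^2)
  d/dx[-10] = 0

Separating the contributions that come from x directly and those that come through y:
  without y':      1/(x + 3y^2)
  multiplying y':  6y/(x + 3y^2)

so (1/(x + 3y^2)) + (6y/(x + 3y^2))·y' = 0, and therefore
  dy/dx = -(1/(x + 3y^2))/(6y/(x + 3y^2)) = -1/(6y)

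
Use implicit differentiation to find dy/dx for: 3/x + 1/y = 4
Take d/dx of both sides. Since y is implicitly a function of x, the chain rule attaches a y' = dy/dx factor whenever we differentiate through y.

Set F(x, y) = (left side) − (right side), so the curve is F = 0. Differentiating each term of F:
  d/dx[1/y] = -y'/y^2
  d/dx[3/x] = -3/x^2
  d/dx[-4] = 0

Collecting, the y'-free part is the partial derivative in x and the y' coefficient is the partial derivative in y:
  ∂F/∂x = -3/x^2
  ∂F/∂y = -1/y^2

so d/dx[F(x, y(x))] = ∂F/∂x + (∂F/∂y)·y' = 0. Rearranging,
  dy/dx = -(∂F/∂x)/(∂F/∂y) = -(-3/x^2)/(-1/y^2) = -3y^2/x^2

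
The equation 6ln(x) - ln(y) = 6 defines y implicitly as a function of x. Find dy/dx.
Differentiate the relation implicitly: treat y = y(x) and apply the chain rule, so every y-derivative picks up a y' = dy/dx factor.

With everything moved to the left-hand side, differentiate term by term:
  d/dx[6ln(x)] = 6/x
  d/dx[-ln(y)] = -y'/y
  d/dx[-6] = 0

Separating the contributions that come from x directly and those that come through y:
  without y':      6/x
  multiplying y':  -1/y

so (6/x) + (-1/y)·y' = 0, and therefore
  dy/dx = -(6/x)/(-1/y) = 6y/x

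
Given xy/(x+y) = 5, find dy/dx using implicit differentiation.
Differentiate both sides with respect to x, treating y as y(x). By the chain rule, any term containing y contributes a factor of y' = dy/dx when we differentiate it.

Move every term to one side and write the relation as F(x, y) = 0. Term by term,
  d/dx[xy/(x + y)] = xy(-y' - 1)/(x + y)^2 + x·y'/(x + y) + y/(x + y)
  d/dx[-5] = 0

The pieces without y' make up ∂F/∂x and the coefficient of y' is ∂F/∂y:
  ∂F/∂x = -xy/(x + y)^2 + y/(x + y),
  ∂F/∂y = -xy/(x + y)^2 + x/(x + y).

Since d/dx[F] = ∂F/∂x + (∂F/∂y)·y' = 0, solve for y':
  (∂F/∂y)·y' = -∂F/∂x
  dy/dx = -(∂F/∂x)/(∂F/∂y) = -(-xy/(x + y)^2 + y/(x + y))/(-xy/(x + y)^2 + x/(x + y))
        = -(y^2/(x + y)^2)/(x^2/(x + y)^2) = -y^2/x^2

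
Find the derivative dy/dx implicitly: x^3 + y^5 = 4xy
Apply d/dx to both sides, remembering that y depends on x. Each occurrence of y therefore brings in a y' = dy/dx via the chain rule.

With F(x, y) equal to the left-hand side minus the right, differentiate F term by term:
  d/dx[x^3] = 3x^2
  d/dx[-4xy] = -4x·y' - 4y
  d/dx[y^5] = 5y^4·y'
Adding these up, d/dx[F] = 0 becomes
  (3x^2 - 4y) + (-4x + 5y^4)·y' = 0,
so isolating y',
  dy/dx = -(3x^2 - 4y)/(-4x + 5y^4) = (3x^2 - 4y)/(4x - 5y^4)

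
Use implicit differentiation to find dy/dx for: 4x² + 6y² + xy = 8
Apply d/dx to both sides, remembering that y depends on x. Each occurrence of y therefore brings in a y' = dy/dx via the chain rule.

With F(x, y) equal to the left-hand side minus the right, differentiate F term by term:
  d/dx[4x^2] = 8x
  d/dx[xy] = x·y' + y
  d/dx[6y^2] = 12y·y'
  d/dx[-8] = 0
Adding these up, d/dx[F] = 0 becomes
  (8x + y) + (x + 12y)·y' = 0,
so isolating y',
  dy/dx = -(8x + y)/(x + 12y) = (-8x - y)/(x + 12y)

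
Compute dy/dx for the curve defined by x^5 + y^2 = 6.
Differentiate both sides with respect to x, treating y as y(x). By the chain rule, any term containing y contributes a factor of y' = dy/dx when we differentiate it.

Move every term to one side and write the relation as F(x, y) = 0. Term by term,
  d/dx[x^5] = 5x^4
  d/dx[y^2] = 2y·y'
  d/dx[-6] = 0

The pieces without y' make up ∂F/∂x and the coefficient of y' is ∂F/∂y:
  ∂F/∂x = 5x^4,
  ∂F/∂y = 2y.

Since d/dx[F] = ∂F/∂x + (∂F/∂y)·y' = 0, solve for y':
  (∂F/∂y)·y' = -∂F/∂x
  dy/dx = -(∂F/∂x)/(∂F/∂y) = -(5x^4)/(2y) = -5x^4/(2y)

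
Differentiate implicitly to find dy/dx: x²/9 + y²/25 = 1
Apply d/dx to both sides, remembering that y depends on x. Each occurrence of y therefore brings in a y' = dy/dx via the chain rule.

With F(x, y) equal to the left-hand side minus the right, differentiate F term by term:
  d/dx[x^2/9] = 2x/9
  d/dx[y^2/25] = 2y·y'/25
  d/dx[-1] = 0
Adding these up, d/dx[F] = 0 becomes
  (2x/9) + (2y/25)·y' = 0,
so isolating y',
  dy/dx = -(2x/9)/(2y/25) = -25x/(9y)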